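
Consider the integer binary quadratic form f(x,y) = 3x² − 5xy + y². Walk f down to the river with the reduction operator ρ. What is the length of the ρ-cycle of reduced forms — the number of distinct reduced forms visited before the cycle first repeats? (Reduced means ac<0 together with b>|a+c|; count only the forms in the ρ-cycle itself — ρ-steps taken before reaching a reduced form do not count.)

D = 13, ⌊√D⌋ = 3
descent: ρ → (1,3,-1)  [lands on river]
river: ρ → (-1,3,1)
ρ-cycle length = 2 (tail of 1 descent step not counted)

2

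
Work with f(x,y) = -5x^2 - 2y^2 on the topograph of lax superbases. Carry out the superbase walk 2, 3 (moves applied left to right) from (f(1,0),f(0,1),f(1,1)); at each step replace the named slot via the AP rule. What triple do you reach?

start (-5,-2,-7) = (f(1,0),f(0,1),f(1,1))
replace slot 2: 2·((-5)+(-7)) − (-2) = -22 → (-5,-22,-7)
replace slot 3: 2·((-5)+(-22)) − (-7) = -47 → (-5,-22,-47)

-5,-22,-47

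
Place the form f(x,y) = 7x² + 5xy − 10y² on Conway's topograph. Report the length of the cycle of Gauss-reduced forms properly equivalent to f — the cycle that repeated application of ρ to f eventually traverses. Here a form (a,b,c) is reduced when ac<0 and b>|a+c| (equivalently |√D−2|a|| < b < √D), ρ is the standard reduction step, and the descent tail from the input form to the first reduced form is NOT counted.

D = 305, ⌊√D⌋ = 17
river: ρ → (-10,15,2)
river: ρ → (2,17,-2)
river: ρ → (-2,15,10)
river: ρ → (10,5,-7)
river: ρ → (-7,9,8)
river: ρ → (8,7,-8)
river: ρ → (-8,9,7)
river: ρ → (7,5,-10)
ρ-cycle length = 8 (tail of 0 descent steps not counted)

8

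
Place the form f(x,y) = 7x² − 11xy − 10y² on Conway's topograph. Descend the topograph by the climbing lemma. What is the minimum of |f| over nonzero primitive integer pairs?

descent: ρ → (-10,11,7)  [lands on river]
river: ρ → (7,17,-4)
river: ρ → (-4,15,11)
river: ρ → (11,7,-8)
river: ρ → (-8,9,10)
river: ρ → (10,11,-7)
river: ρ → (-7,17,4)
river: ρ → (4,15,-11)
river: ρ → (-11,7,8)
river: ρ → (8,9,-10)
closes: descent 1, river 10
min |a| on river = 4

4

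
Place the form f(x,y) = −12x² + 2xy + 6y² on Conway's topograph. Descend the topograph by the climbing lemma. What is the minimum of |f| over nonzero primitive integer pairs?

descent: ρ → (6,10,-8)  [lands on river]
river: ρ → (-8,6,8)
river: ρ → (8,10,-6)
river: ρ → (-6,14,4)
river: ρ → (4,10,-12)
river: ρ → (-12,14,2)
river: ρ → (2,14,-12)
river: ρ → (-12,10,4)
river: ρ → (4,14,-6)
river: ρ → (-6,10,8)
river: ρ → (8,6,-8)
river: ρ → (-8,10,6)
river: ρ → (6,14,-4)
river: ρ → (-4,10,12)
river: ρ → (12,14,-2)
river: ρ → (-2,14,12)
river: ρ → (12,10,-4)
river: ρ → (-4,14,6)
closes: descent 1, river 18
min |a| on river = 2

2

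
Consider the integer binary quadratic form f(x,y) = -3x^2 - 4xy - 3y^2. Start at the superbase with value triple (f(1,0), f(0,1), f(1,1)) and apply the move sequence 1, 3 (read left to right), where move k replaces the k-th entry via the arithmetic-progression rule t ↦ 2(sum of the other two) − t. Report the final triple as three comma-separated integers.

start (-3,-3,-10) = (f(1,0),f(0,1),f(1,1))
replace slot 1: 2·((-3)+(-10)) − (-3) = -23 → (-23,-3,-10)
replace slot 3: 2·((-23)+(-3)) − (-10) = -42 → (-23,-3,-42)

-23,-3,-42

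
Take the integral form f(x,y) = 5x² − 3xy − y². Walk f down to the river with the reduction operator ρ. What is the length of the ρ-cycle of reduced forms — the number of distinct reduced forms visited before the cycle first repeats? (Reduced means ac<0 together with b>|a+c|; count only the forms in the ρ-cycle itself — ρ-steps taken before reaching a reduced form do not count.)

D = 29, ⌊√D⌋ = 5
descent: ρ → (-1,5,1)  [lands on river]
river: ρ → (1,5,-1)
ρ-cycle length = 2 (tail of 1 descent step not counted)

2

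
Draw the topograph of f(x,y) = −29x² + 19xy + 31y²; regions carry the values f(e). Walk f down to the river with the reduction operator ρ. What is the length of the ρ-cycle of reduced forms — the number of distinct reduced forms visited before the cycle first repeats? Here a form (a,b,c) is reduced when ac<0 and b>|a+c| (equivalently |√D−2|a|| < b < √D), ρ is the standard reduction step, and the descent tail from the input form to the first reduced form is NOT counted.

D = 3957, ⌊√D⌋ = 62
river: ρ → (31,43,-17)
river: ρ → (-17,59,7)
river: ρ → (7,53,-41)
river: ρ → (-41,29,19)
river: ρ → (19,47,-23)
river: ρ → (-23,45,21)
river: ρ → (21,39,-29)
river: ρ → (-29,19,31)
ρ-cycle length = 8 (tail of 0 descent steps not counted)

8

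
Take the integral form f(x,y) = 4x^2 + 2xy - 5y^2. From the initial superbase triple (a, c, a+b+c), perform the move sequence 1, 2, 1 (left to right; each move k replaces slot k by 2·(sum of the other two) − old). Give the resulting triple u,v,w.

start (4,-5,1) = (f(1,0),f(0,1),f(1,1))
replace slot 1: 2·((-5)+1) − 4 = -12 → (-12,-5,1)
replace slot 2: 2·((-12)+1) − (-5) = -17 → (-12,-17,1)
replace slot 1: 2·((-17)+1) − (-12) = -20 → (-20,-17,1)

-20,-17,1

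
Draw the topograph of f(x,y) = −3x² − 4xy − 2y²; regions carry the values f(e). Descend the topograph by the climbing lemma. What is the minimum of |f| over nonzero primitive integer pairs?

translate: b→-2 (≡4 mod 6), so (3,4,2)→(3,-2,1)
flip: (3,-2,1)→(1,2,3)
translate: b→0 (≡2 mod 2), so (1,2,3)→(1,0,2)
reduced (well bottom): (1,0,2) with a≤c, −a<b≤a
well minimum |f| = |-1| = 1 (negative-definite)

1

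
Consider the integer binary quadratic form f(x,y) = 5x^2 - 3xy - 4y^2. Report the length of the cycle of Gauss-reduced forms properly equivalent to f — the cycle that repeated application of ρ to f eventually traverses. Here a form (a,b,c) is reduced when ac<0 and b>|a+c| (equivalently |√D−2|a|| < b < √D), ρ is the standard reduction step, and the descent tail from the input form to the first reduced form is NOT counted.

D = 89, ⌊√D⌋ = 9
descent: ρ → (-4,3,5)  [lands on river]
river: ρ → (5,7,-2)
river: ρ → (-2,9,1)
river: ρ → (1,9,-2)
river: ρ → (-2,7,5)
river: ρ → (5,3,-4)
river: ρ → (-4,5,4)
river: ρ → (4,3,-5)
river: ρ → (-5,7,2)
river: ρ → (2,9,-1)
river: ρ → (-1,9,2)
river: ρ → (2,7,-5)
river: ρ → (-5,3,4)
river: ρ → (4,5,-4)
ρ-cycle length = 14 (tail of 1 descent step not counted)

14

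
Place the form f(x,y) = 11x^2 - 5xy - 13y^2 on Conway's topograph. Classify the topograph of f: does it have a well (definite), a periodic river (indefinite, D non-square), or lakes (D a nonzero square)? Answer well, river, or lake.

D = b²−4ac = (-5)² − 4·11·(-13) = 597
D > 0 non-square ⇒ indefinite ⇒ periodic river

river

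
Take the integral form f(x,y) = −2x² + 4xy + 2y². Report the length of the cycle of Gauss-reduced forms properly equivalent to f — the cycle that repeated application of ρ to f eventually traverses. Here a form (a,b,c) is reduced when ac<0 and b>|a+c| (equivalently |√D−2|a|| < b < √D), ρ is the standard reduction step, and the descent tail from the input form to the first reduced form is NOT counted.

D = 32, ⌊√D⌋ = 5
river: ρ → (2,4,-2)
river: ρ → (-2,4,2)
ρ-cycle length = 2 (tail of 0 descent steps not counted)

2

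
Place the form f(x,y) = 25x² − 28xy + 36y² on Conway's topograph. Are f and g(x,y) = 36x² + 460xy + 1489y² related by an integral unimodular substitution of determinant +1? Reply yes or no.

D₁ = -2816, D₂ = -2816
f: translate: b→22 (≡-28 mod 50), so (25,-28,36)→(25,22,33)
f: reduced (well bottom): (25,22,33) with a≤c, −a<b≤a
g: translate: b→28 (≡460 mod 72), so (36,460,1489)→(36,28,25)
g: flip: (36,28,25)→(25,-28,36)
g: translate: b→22 (≡-28 mod 50), so (25,-28,36)→(25,22,33)
g: reduced (well bottom): (25,22,33) with a≤c, −a<b≤a
reduced forms (25, 22, 33) vs (25, 22, 33) ⇒ equivalent

yes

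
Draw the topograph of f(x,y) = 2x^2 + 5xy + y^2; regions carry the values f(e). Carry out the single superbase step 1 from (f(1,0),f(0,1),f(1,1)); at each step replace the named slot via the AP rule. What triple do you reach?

start (2,1,8) = (f(1,0),f(0,1),f(1,1))
replace slot 1: 2·(1+8) − 2 = 16 → (16,1,8)

16,1,8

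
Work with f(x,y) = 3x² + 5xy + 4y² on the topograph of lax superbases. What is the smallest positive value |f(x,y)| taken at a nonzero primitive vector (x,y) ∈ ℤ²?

translate: b→-1 (≡5 mod 6), so (3,5,4)→(3,-1,2)
flip: (3,-1,2)→(2,1,3)
reduced (well bottom): (2,1,3) with a≤c, −a<b≤a
well minimum = a = 2

2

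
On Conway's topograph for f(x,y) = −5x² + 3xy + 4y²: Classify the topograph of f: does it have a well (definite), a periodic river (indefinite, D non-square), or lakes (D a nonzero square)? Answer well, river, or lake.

D = b²−4ac = 3² − 4·(-5)·4 = 89
D > 0 non-square ⇒ indefinite ⇒ periodic river

river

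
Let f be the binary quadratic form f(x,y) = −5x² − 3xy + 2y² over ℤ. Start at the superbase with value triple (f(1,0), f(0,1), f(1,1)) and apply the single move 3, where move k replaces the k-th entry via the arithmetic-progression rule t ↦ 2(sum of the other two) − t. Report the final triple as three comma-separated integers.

start (-5,2,-6) = (f(1,0),f(0,1),f(1,1))
replace slot 3: 2·((-5)+2) − (-6) = 0 → (-5,2,0)

-5,2,0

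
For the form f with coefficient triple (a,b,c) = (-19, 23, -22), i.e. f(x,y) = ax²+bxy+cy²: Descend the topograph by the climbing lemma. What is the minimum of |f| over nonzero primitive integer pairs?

translate: b→15 (≡-23 mod 38), so (19,-23,22)→(19,15,18)
flip: (19,15,18)→(18,-15,19)
reduced (well bottom): (18,-15,19) with a≤c, −a<b≤a
well minimum |f| = |-18| = 18 (negative-definite)

18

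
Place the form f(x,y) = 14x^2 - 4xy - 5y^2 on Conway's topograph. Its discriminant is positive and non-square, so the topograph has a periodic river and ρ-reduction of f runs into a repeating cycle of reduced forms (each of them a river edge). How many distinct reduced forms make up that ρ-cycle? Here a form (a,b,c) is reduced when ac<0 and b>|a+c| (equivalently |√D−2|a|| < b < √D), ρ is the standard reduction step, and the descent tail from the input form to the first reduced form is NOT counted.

D = 296, ⌊√D⌋ = 17
descent: ρ → (-5,14,5)  [lands on river]
river: ρ → (5,16,-2)
river: ρ → (-2,16,5)
river: ρ → (5,14,-5)
river: ρ → (-5,16,2)
river: ρ → (2,16,-5)
ρ-cycle length = 6 (tail of 1 descent step not counted)

6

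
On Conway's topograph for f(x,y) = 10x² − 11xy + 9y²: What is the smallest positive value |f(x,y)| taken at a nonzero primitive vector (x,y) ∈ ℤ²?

translate: b→9 (≡-11 mod 20), so (10,-11,9)→(10,9,8)
flip: (10,9,8)→(8,-9,10)
translate: b→7 (≡-9 mod 16), so (8,-9,10)→(8,7,9)
reduced (well bottom): (8,7,9) with a≤c, −a<b≤a
well minimum = a = 8

8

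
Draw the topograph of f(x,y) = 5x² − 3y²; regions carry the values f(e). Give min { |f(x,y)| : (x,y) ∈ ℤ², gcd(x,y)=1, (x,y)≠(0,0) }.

descent: ρ → (-3,6,2)  [lands on river]
river: ρ → (2,6,-3)
closes: descent 1, river 2
min |a| on river = 2

2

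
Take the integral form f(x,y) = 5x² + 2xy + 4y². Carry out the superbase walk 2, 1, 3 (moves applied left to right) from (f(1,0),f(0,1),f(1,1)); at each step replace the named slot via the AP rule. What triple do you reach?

start (5,4,11) = (f(1,0),f(0,1),f(1,1))
replace slot 2: 2·(5+11) − 4 = 28 → (5,28,11)
replace slot 1: 2·(28+11) − 5 = 73 → (73,28,11)
replace slot 3: 2·(73+28) − 11 = 191 → (73,28,191)

73,28,191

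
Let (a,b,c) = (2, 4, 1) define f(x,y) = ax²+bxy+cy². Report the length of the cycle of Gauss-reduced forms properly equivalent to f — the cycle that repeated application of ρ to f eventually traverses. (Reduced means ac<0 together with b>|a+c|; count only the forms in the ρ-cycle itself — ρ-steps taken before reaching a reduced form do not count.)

D = 8, ⌊√D⌋ = 2
descent: ρ → (1,2,-1)  [lands on river]
river: ρ → (-1,2,1)
ρ-cycle length = 2 (tail of 1 descent step not counted)

2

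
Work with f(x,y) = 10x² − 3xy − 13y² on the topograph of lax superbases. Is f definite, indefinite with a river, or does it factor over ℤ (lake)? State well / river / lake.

D = b²−4ac = (-3)² − 4·10·(-13) = 529
D = 23² is a perfect square ⇒ form factors over ℤ ⇒ lakes

lake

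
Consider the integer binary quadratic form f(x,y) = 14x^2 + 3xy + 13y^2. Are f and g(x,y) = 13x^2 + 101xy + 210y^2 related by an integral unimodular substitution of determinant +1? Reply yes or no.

D₁ = -719, D₂ = -719
f: flip: (14,3,13)→(13,-3,14)
f: reduced (well bottom): (13,-3,14) with a≤c, −a<b≤a
g: translate: b→-3 (≡101 mod 26), so (13,101,210)→(13,-3,14)
g: reduced (well bottom): (13,-3,14) with a≤c, −a<b≤a
reduced forms (13, -3, 14) vs (13, -3, 14) ⇒ equivalent

yes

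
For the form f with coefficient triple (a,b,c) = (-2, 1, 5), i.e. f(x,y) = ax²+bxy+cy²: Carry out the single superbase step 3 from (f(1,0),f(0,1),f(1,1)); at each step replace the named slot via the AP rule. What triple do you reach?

start (-2,5,4) = (f(1,0),f(0,1),f(1,1))
replace slot 3: 2·((-2)+5) − 4 = 2 → (-2,5,2)

-2,5,2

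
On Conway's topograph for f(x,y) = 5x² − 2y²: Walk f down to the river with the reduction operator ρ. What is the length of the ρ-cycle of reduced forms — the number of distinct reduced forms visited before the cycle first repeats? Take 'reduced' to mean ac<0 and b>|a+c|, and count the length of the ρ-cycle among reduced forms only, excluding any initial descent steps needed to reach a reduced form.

D = 40, ⌊√D⌋ = 6
descent: ρ → (-2,4,3)  [lands on river]
river: ρ → (3,2,-3)
river: ρ → (-3,4,2)
river: ρ → (2,4,-3)
river: ρ → (-3,2,3)
river: ρ → (3,4,-2)
ρ-cycle length = 6 (tail of 1 descent step not counted)

6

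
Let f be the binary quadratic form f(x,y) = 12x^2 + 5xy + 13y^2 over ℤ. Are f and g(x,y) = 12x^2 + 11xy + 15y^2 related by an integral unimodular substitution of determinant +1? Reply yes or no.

D₁ = -599, D₂ = -599
f: reduced (well bottom): (12,5,13) with a≤c, −a<b≤a
g: reduced (well bottom): (12,11,15) with a≤c, −a<b≤a
reduced forms (12, 5, 13) vs (12, 11, 15) ⇒ inequivalent

no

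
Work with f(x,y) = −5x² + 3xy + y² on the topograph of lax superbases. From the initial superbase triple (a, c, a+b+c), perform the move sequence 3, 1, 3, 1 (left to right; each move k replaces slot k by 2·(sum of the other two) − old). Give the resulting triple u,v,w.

start (-5,1,-1) = (f(1,0),f(0,1),f(1,1))
replace slot 3: 2·((-5)+1) − (-1) = -7 → (-5,1,-7)
replace slot 1: 2·(1+(-7)) − (-5) = -7 → (-7,1,-7)
replace slot 3: 2·((-7)+1) − (-7) = -5 → (-7,1,-5)
replace slot 1: 2·(1+(-5)) − (-7) = -1 → (-1,1,-5)

-1,1,-5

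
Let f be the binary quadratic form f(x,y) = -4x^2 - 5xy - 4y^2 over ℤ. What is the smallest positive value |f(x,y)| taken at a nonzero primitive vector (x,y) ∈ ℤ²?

translate: b→-3 (≡5 mod 8), so (4,5,4)→(4,-3,3)
flip: (4,-3,3)→(3,3,4)
reduced (well bottom): (3,3,4) with a≤c, −a<b≤a
well minimum |f| = |-3| = 3 (negative-definite)

3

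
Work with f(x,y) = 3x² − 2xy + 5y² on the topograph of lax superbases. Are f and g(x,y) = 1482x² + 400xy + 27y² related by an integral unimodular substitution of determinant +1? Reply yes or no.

D₁ = -56, D₂ = -56
f: reduced (well bottom): (3,-2,5) with a≤c, −a<b≤a
g: flip: (1482,400,27)→(27,-400,1482)
g: translate: b→-22 (≡-400 mod 54), so (27,-400,1482)→(27,-22,5)
g: flip: (27,-22,5)→(5,22,27)
g: translate: b→2 (≡22 mod 10), so (5,22,27)→(5,2,3)
g: flip: (5,2,3)→(3,-2,5)
g: reduced (well bottom): (3,-2,5) with a≤c, −a<b≤a
reduced forms (3, -2, 5) vs (3, -2, 5) ⇒ equivalent

yes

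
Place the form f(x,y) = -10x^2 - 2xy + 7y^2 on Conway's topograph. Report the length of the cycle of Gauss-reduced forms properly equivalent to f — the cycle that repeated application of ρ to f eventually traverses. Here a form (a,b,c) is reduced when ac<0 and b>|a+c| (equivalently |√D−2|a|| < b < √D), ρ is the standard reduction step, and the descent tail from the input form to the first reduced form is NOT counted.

D = 284, ⌊√D⌋ = 16
descent: ρ → (7,16,-1)  [lands on river]
river: ρ → (-1,16,7)
river: ρ → (7,12,-5)
river: ρ → (-5,8,11)
river: ρ → (11,14,-2)
river: ρ → (-2,14,11)
river: ρ → (11,8,-5)
river: ρ → (-5,12,7)
ρ-cycle length = 8 (tail of 1 descent step not counted)

8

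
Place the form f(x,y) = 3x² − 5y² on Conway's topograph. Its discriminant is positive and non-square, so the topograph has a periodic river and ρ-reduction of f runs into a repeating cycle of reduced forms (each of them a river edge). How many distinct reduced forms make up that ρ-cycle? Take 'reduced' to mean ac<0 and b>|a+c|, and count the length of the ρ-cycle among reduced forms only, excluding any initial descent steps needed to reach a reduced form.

D = 60, ⌊√D⌋ = 7
descent: ρ → (-5,0,3)
descent: ρ → (3,6,-2)  [lands on river]
river: ρ → (-2,6,3)
ρ-cycle length = 2 (tail of 2 descent steps not counted)

2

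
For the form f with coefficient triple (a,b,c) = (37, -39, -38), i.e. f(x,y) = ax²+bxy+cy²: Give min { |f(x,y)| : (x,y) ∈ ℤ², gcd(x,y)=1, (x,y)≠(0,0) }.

descent: ρ → (-38,39,37)  [lands on river]
river: ρ → (37,35,-40)
river: ρ → (-40,45,32)
river: ρ → (32,83,-2)
river: ρ → (-2,81,73)
river: ρ → (73,65,-10)
river: ρ → (-10,75,38)
river: ρ → (38,77,-8)
river: ρ → (-8,83,8)
river: ρ → (8,77,-38)
river: ρ → (-38,75,10)
river: ρ → (10,65,-73)
river: ρ → (-73,81,2)
river: ρ → (2,83,-32)
river: ρ → (-32,45,40)
river: ρ → (40,35,-37)
river: ρ → (-37,39,38)
river: ρ → (38,37,-38)
closes: descent 1, river 18
min |a| on river = 2

2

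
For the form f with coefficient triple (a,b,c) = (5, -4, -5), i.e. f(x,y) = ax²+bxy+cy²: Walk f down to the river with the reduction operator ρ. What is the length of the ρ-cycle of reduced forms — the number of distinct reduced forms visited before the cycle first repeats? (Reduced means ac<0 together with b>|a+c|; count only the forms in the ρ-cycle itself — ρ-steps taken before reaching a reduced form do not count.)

D = 116, ⌊√D⌋ = 10
descent: ρ → (-5,4,5)  [lands on river]
river: ρ → (5,6,-4)
river: ρ → (-4,10,1)
river: ρ → (1,10,-4)
river: ρ → (-4,6,5)
river: ρ → (5,4,-5)
river: ρ → (-5,6,4)
river: ρ → (4,10,-1)
river: ρ → (-1,10,4)
river: ρ → (4,6,-5)
ρ-cycle length = 10 (tail of 1 descent step not counted)

10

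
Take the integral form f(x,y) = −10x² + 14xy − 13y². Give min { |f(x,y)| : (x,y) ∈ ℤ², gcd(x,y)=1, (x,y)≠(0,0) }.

translate: b→6 (≡-14 mod 20), so (10,-14,13)→(10,6,9)
flip: (10,6,9)→(9,-6,10)
reduced (well bottom): (9,-6,10) with a≤c, −a<b≤a
well minimum |f| = |-9| = 9 (negative-definite)

9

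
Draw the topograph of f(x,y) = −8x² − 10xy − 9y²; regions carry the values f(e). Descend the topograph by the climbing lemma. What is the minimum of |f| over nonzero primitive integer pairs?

translate: b→-6 (≡10 mod 16), so (8,10,9)→(8,-6,7)
flip: (8,-6,7)→(7,6,8)
reduced (well bottom): (7,6,8) with a≤c, −a<b≤a
well minimum |f| = |-7| = 7 (negative-definite)

7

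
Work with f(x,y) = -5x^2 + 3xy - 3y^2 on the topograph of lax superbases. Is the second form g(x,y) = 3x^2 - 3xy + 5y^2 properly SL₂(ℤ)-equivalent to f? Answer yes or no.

D₁ = -51, D₂ = -51
f is negative-definite; reduce −f:
−f: flip: (5,-3,3)→(3,3,5)
−f: reduced (well bottom): (3,3,5) with a≤c, −a<b≤a
flip sign back: reduced form of f is (-3,-3,-5)
g: translate: b→3 (≡-3 mod 6), so (3,-3,5)→(3,3,5)
g: reduced (well bottom): (3,3,5) with a≤c, −a<b≤a
reduced forms (-3, -3, -5) vs (3, 3, 5) ⇒ inequivalent

no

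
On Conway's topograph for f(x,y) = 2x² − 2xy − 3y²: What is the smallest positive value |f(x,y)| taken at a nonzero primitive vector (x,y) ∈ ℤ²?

descent: ρ → (-3,2,2)  [lands on river]
river: ρ → (2,2,-3)
river: ρ → (-3,4,1)
river: ρ → (1,4,-3)
closes: descent 1, river 4
min |a| on river = 1

1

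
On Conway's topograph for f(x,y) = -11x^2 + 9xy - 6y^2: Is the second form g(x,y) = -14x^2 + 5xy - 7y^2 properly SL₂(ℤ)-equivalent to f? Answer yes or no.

D₁ = -183, D₂ = -367
discriminants differ ⇒ not SL₂(ℤ)-equivalent

no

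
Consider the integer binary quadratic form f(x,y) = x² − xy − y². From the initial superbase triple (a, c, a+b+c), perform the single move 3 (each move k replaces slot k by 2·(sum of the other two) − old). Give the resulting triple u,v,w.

start (1,-1,-1) = (f(1,0),f(0,1),f(1,1))
replace slot 3: 2·(1+(-1)) − (-1) = 1 → (1,-1,1)

1,-1,1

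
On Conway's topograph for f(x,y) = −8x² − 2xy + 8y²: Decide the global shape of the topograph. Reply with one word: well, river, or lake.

D = b²−4ac = (-2)² − 4·(-8)·8 = 260
D > 0 non-square ⇒ indefinite ⇒ periodic river

river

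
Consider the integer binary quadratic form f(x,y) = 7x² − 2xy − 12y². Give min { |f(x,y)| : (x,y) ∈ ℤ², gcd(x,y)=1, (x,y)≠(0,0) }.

descent: ρ → (-12,2,7)
descent: ρ → (7,12,-7)  [lands on river]
river: ρ → (-7,16,3)
river: ρ → (3,14,-12)
river: ρ → (-12,10,5)
river: ρ → (5,10,-12)
river: ρ → (-12,14,3)
river: ρ → (3,16,-7)
river: ρ → (-7,12,7)
river: ρ → (7,16,-3)
river: ρ → (-3,14,12)
river: ρ → (12,10,-5)
river: ρ → (-5,10,12)
river: ρ → (12,14,-3)
river: ρ → (-3,16,7)
closes: descent 2, river 14
min |a| on river = 3

3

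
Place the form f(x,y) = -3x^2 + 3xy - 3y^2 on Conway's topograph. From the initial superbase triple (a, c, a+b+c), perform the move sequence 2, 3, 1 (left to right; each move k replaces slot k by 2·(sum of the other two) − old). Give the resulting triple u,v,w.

start (-3,-3,-3) = (f(1,0),f(0,1),f(1,1))
replace slot 2: 2·((-3)+(-3)) − (-3) = -9 → (-3,-9,-3)
replace slot 3: 2·((-3)+(-9)) − (-3) = -21 → (-3,-9,-21)
replace slot 1: 2·((-9)+(-21)) − (-3) = -57 → (-57,-9,-21)

-57,-9,-21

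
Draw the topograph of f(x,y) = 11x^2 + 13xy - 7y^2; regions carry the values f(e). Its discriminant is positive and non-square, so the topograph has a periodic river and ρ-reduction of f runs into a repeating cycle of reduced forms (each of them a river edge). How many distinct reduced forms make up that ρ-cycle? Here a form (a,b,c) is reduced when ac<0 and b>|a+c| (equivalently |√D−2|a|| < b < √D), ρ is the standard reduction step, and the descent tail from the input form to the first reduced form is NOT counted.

D = 477, ⌊√D⌋ = 21
river: ρ → (-7,15,9)
river: ρ → (9,21,-1)
river: ρ → (-1,21,9)
river: ρ → (9,15,-7)
river: ρ → (-7,13,11)
river: ρ → (11,9,-9)
river: ρ → (-9,9,11)
river: ρ → (11,13,-7)
ρ-cycle length = 8 (tail of 0 descent steps not counted)

8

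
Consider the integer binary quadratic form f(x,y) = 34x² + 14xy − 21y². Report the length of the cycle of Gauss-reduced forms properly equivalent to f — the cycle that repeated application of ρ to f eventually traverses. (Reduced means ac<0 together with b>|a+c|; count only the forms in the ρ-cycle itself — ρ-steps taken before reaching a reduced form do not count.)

D = 3052, ⌊√D⌋ = 55
river: ρ → (-21,28,27)
river: ρ → (27,26,-22)
river: ρ → (-22,18,31)
river: ρ → (31,44,-9)
river: ρ → (-9,46,26)
river: ρ → (26,6,-29)
river: ρ → (-29,52,3)
river: ρ → (3,50,-46)
river: ρ → (-46,42,7)
river: ρ → (7,42,-46)
river: ρ → (-46,50,3)
river: ρ → (3,52,-29)
river: ρ → (-29,6,26)
river: ρ → (26,46,-9)
river: ρ → (-9,44,31)
river: ρ → (31,18,-22)
river: ρ → (-22,26,27)
river: ρ → (27,28,-21)
river: ρ → (-21,14,34)
river: ρ → (34,54,-1)
river: ρ → (-1,54,34)
river: ρ → (34,14,-21)
ρ-cycle length = 22 (tail of 0 descent steps not counted)

22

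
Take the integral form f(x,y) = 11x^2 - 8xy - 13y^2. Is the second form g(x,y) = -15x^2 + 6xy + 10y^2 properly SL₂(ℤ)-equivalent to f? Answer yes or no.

D₁ = 636, D₂ = 636
river cycle of f (length 10): (-13, 8, 11), (11, 14, -10), (-10, 6, 15), (15, 24, -1), (-1, 24, 15), (15, 6, -10), (-10, 14, 11), (11, 8, -13), (-13, 18, 6), (6, 18, -13)
river cycle of g (length 10): (10, 14, -11), (-11, 8, 13), (13, 18, -6), (-6, 18, 13), (13, 8, -11), (-11, 14, 10), (10, 6, -15), (-15, 24, 1), (1, 24, -15), (-15, 6, 10)
cycles differ ⇒ inequivalent

no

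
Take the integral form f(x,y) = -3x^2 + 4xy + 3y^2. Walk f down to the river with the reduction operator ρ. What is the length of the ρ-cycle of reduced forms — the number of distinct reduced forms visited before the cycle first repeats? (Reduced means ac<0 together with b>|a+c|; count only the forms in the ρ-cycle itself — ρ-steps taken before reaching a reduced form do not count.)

D = 52, ⌊√D⌋ = 7
river: ρ → (3,2,-4)
river: ρ → (-4,6,1)
river: ρ → (1,6,-4)
river: ρ → (-4,2,3)
river: ρ → (3,4,-3)
river: ρ → (-3,2,4)
river: ρ → (4,6,-1)
river: ρ → (-1,6,4)
river: ρ → (4,2,-3)
river: ρ → (-3,4,3)
ρ-cycle length = 10 (tail of 0 descent steps not counted)

10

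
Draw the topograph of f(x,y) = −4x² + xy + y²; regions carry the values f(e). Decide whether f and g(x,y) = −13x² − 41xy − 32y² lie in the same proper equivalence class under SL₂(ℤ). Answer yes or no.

D₁ = 17, D₂ = 17
river cycle of f (length 6): (1, 3, -2), (-2, 1, 2), (2, 3, -1), (-1, 3, 2), (2, 1, -2), (-2, 3, 1)
river cycle of g (length 6): (1, 3, -2), (-2, 1, 2), (2, 3, -1), (-1, 3, 2), (2, 1, -2), (-2, 3, 1)
cycles coincide ⇒ equivalent

yes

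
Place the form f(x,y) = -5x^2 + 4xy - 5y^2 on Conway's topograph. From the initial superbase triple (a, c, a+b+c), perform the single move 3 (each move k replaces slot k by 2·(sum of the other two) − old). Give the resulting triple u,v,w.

start (-5,-5,-6) = (f(1,0),f(0,1),f(1,1))
replace slot 3: 2·((-5)+(-5)) − (-6) = -14 → (-5,-5,-14)

-5,-5,-14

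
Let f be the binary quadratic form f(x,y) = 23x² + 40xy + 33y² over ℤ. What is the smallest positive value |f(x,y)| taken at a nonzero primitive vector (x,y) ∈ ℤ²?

translate: b→-6 (≡40 mod 46), so (23,40,33)→(23,-6,16)
flip: (23,-6,16)→(16,6,23)
reduced (well bottom): (16,6,23) with a≤c, −a<b≤a
well minimum = a = 16

16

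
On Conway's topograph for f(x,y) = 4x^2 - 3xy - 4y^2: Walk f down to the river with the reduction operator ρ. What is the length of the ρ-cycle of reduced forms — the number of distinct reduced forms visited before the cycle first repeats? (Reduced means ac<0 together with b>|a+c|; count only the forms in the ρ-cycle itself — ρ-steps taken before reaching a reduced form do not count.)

D = 73, ⌊√D⌋ = 8
descent: ρ → (-4,3,4)  [lands on river]
river: ρ → (4,5,-3)
river: ρ → (-3,7,2)
river: ρ → (2,5,-6)
river: ρ → (-6,7,1)
river: ρ → (1,7,-6)
river: ρ → (-6,5,2)
river: ρ → (2,7,-3)
river: ρ → (-3,5,4)
river: ρ → (4,3,-4)
river: ρ → (-4,5,3)
river: ρ → (3,7,-2)
river: ρ → (-2,5,6)
river: ρ → (6,7,-1)
river: ρ → (-1,7,6)
river: ρ → (6,5,-2)
river: ρ → (-2,7,3)
river: ρ → (3,5,-4)
ρ-cycle length = 18 (tail of 1 descent step not counted)

18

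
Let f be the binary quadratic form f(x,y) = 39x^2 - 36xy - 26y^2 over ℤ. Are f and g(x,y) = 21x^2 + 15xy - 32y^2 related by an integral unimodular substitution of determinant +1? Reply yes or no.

D₁ = 5352, D₂ = 2913
discriminants differ ⇒ not SL₂(ℤ)-equivalent

no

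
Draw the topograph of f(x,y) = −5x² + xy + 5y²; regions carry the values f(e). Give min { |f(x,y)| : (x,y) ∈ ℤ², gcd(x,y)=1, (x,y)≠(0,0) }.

river: ρ → (5,9,-1)
river: ρ → (-1,9,5)
river: ρ → (5,1,-5)
river: ρ → (-5,9,1)
river: ρ → (1,9,-5)
river: ρ → (-5,1,5)
closes: descent 0, river 6
min |a| on river = 1

1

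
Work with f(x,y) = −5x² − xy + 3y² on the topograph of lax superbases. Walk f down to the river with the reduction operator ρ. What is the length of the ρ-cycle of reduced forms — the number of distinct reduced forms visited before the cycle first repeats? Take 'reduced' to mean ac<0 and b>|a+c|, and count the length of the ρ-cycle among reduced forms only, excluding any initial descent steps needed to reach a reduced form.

D = 61, ⌊√D⌋ = 7
descent: ρ → (3,7,-1)  [lands on river]
river: ρ → (-1,7,3)
river: ρ → (3,5,-3)
river: ρ → (-3,7,1)
river: ρ → (1,7,-3)
river: ρ → (-3,5,3)
ρ-cycle length = 6 (tail of 1 descent step not counted)

6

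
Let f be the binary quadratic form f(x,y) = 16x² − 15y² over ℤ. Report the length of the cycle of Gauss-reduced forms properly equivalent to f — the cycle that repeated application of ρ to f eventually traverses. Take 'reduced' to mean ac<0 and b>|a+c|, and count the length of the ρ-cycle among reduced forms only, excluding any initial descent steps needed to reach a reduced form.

D = 960, ⌊√D⌋ = 30
descent: ρ → (-15,30,1)  [lands on river]
river: ρ → (1,30,-15)
ρ-cycle length = 2 (tail of 1 descent step not counted)

2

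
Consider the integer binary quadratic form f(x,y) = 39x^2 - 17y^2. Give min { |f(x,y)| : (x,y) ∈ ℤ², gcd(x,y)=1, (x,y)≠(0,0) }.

descent: ρ → (-17,34,22)  [lands on river]
river: ρ → (22,10,-29)
river: ρ → (-29,48,3)
river: ρ → (3,48,-29)
river: ρ → (-29,10,22)
river: ρ → (22,34,-17)
closes: descent 1, river 6
min |a| on river = 3

3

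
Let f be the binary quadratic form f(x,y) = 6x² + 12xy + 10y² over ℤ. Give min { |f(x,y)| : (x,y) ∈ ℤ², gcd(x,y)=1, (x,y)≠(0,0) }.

translate: b→0 (≡12 mod 12), so (6,12,10)→(6,0,4)
flip: (6,0,4)→(4,0,6)
reduced (well bottom): (4,0,6) with a≤c, −a<b≤a
well minimum = a = 4

4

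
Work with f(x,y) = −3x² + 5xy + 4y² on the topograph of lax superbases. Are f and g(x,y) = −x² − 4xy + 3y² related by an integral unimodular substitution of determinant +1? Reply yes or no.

D₁ = 73, D₂ = 28
discriminants differ ⇒ not SL₂(ℤ)-equivalent

no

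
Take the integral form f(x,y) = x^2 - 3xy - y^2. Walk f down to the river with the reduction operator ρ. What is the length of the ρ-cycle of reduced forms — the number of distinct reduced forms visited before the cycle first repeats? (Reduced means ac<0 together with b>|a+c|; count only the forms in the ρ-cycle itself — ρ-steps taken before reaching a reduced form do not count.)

D = 13, ⌊√D⌋ = 3
descent: ρ → (-1,3,1)  [lands on river]
river: ρ → (1,3,-1)
ρ-cycle length = 2 (tail of 1 descent step not counted)

2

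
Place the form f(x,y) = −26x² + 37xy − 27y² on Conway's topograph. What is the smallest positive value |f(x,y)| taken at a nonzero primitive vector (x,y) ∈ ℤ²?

translate: b→15 (≡-37 mod 52), so (26,-37,27)→(26,15,16)
flip: (26,15,16)→(16,-15,26)
reduced (well bottom): (16,-15,26) with a≤c, −a<b≤a
well minimum |f| = |-16| = 16 (negative-definite)

16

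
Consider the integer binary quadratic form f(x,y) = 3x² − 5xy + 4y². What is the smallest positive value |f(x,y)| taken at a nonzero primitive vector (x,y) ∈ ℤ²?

translate: b→1 (≡-5 mod 6), so (3,-5,4)→(3,1,2)
flip: (3,1,2)→(2,-1,3)
reduced (well bottom): (2,-1,3) with a≤c, −a<b≤a
well minimum = a = 2

2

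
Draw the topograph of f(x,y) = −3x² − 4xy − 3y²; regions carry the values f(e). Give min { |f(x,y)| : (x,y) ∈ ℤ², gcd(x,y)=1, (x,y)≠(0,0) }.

translate: b→-2 (≡4 mod 6), so (3,4,3)→(3,-2,2)
flip: (3,-2,2)→(2,2,3)
reduced (well bottom): (2,2,3) with a≤c, −a<b≤a
well minimum |f| = |-2| = 2 (negative-definite)

2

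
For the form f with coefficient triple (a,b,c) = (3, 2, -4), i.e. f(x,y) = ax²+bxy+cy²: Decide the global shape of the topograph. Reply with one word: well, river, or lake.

D = b²−4ac = 2² − 4·3·(-4) = 52
D > 0 non-square ⇒ indefinite ⇒ periodic river

river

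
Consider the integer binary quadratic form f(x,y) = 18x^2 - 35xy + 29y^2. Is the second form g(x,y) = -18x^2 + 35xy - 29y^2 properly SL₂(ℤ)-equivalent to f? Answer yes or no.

D₁ = -863, D₂ = -863
f: translate: b→1 (≡-35 mod 36), so (18,-35,29)→(18,1,12)
f: flip: (18,1,12)→(12,-1,18)
f: reduced (well bottom): (12,-1,18) with a≤c, −a<b≤a
g is negative-definite; reduce −g:
−g: translate: b→1 (≡-35 mod 36), so (18,-35,29)→(18,1,12)
−g: flip: (18,1,12)→(12,-1,18)
−g: reduced (well bottom): (12,-1,18) with a≤c, −a<b≤a
flip sign back: reduced form of g is (-12,1,-18)
reduced forms (12, -1, 18) vs (-12, 1, -18) ⇒ inequivalent

no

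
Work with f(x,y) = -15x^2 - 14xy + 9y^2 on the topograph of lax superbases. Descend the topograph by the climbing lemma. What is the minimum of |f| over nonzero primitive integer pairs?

descent: ρ → (9,14,-15)  [lands on river]
river: ρ → (-15,16,8)
river: ρ → (8,16,-15)
river: ρ → (-15,14,9)
river: ρ → (9,22,-7)
river: ρ → (-7,20,12)
river: ρ → (12,4,-15)
river: ρ → (-15,26,1)
river: ρ → (1,26,-15)
river: ρ → (-15,4,12)
river: ρ → (12,20,-7)
river: ρ → (-7,22,9)
closes: descent 1, river 12
min |a| on river = 1

1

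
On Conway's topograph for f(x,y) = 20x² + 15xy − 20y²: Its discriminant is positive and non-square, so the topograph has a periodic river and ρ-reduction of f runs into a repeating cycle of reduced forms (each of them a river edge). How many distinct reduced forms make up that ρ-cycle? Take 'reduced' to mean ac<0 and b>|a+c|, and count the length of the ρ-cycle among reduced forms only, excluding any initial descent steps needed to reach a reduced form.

D = 1825, ⌊√D⌋ = 42
river: ρ → (-20,25,15)
river: ρ → (15,35,-10)
river: ρ → (-10,25,30)
river: ρ → (30,35,-5)
river: ρ → (-5,35,30)
river: ρ → (30,25,-10)
river: ρ → (-10,35,15)
river: ρ → (15,25,-20)
river: ρ → (-20,15,20)
river: ρ → (20,25,-15)
river: ρ → (-15,35,10)
river: ρ → (10,25,-30)
river: ρ → (-30,35,5)
river: ρ → (5,35,-30)
river: ρ → (-30,25,10)
river: ρ → (10,35,-15)
river: ρ → (-15,25,20)
river: ρ → (20,15,-20)
ρ-cycle length = 18 (tail of 0 descent steps not counted)

18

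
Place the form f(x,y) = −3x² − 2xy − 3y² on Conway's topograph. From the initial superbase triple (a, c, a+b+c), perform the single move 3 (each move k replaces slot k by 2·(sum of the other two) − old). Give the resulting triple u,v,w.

start (-3,-3,-8) = (f(1,0),f(0,1),f(1,1))
replace slot 3: 2·((-3)+(-3)) − (-8) = -4 → (-3,-3,-4)

-3,-3,-4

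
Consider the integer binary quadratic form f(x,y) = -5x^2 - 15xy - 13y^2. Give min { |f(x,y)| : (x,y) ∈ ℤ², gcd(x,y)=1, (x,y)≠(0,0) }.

translate: b→5 (≡15 mod 10), so (5,15,13)→(5,5,3)
flip: (5,5,3)→(3,-5,5)
translate: b→1 (≡-5 mod 6), so (3,-5,5)→(3,1,3)
reduced (well bottom): (3,1,3) with a≤c, −a<b≤a
well minimum |f| = |-3| = 3 (negative-definite)

3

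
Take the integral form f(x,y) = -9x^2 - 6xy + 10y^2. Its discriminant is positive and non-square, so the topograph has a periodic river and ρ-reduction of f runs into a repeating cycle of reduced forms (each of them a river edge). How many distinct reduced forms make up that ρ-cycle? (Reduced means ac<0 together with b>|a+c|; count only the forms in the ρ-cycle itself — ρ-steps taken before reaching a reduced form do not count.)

D = 396, ⌊√D⌋ = 19
descent: ρ → (10,6,-9)  [lands on river]
river: ρ → (-9,12,7)
river: ρ → (7,16,-5)
river: ρ → (-5,14,10)
ρ-cycle length = 4 (tail of 1 descent step not counted)

4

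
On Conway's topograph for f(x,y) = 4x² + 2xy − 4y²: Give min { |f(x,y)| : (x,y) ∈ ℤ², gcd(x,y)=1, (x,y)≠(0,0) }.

river: ρ → (-4,6,2)
river: ρ → (2,6,-4)
river: ρ → (-4,2,4)
river: ρ → (4,6,-2)
river: ρ → (-2,6,4)
river: ρ → (4,2,-4)
closes: descent 0, river 6
min |a| on river = 2

2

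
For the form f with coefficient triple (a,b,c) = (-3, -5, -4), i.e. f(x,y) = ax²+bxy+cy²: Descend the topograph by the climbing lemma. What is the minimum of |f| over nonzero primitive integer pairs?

translate: b→-1 (≡5 mod 6), so (3,5,4)→(3,-1,2)
flip: (3,-1,2)→(2,1,3)
reduced (well bottom): (2,1,3) with a≤c, −a<b≤a
well minimum |f| = |-2| = 2 (negative-definite)

2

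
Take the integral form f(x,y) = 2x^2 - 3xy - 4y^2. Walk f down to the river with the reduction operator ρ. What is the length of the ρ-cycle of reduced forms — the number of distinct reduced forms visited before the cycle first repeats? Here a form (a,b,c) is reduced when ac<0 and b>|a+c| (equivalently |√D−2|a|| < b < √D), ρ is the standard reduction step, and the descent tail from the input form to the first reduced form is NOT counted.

D = 41, ⌊√D⌋ = 6
descent: ρ → (-4,3,2)  [lands on river]
river: ρ → (2,5,-2)
river: ρ → (-2,3,4)
river: ρ → (4,5,-1)
river: ρ → (-1,5,4)
river: ρ → (4,3,-2)
river: ρ → (-2,5,2)
river: ρ → (2,3,-4)
river: ρ → (-4,5,1)
river: ρ → (1,5,-4)
ρ-cycle length = 10 (tail of 1 descent step not counted)

10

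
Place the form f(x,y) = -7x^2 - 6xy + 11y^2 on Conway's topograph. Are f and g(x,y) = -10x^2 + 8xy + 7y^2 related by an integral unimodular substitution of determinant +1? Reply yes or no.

D₁ = 344, D₂ = 344
river cycle of f (length 10): (11, 6, -7), (-7, 8, 10), (10, 12, -5), (-5, 18, 1), (1, 18, -5), (-5, 12, 10), (10, 8, -7), (-7, 6, 11), (11, 16, -2), (-2, 16, 11)
river cycle of g (length 10): (7, 6, -11), (-11, 16, 2), (2, 16, -11), (-11, 6, 7), (7, 8, -10), (-10, 12, 5), (5, 18, -1), (-1, 18, 5), (5, 12, -10), (-10, 8, 7)
cycles differ ⇒ inequivalent

no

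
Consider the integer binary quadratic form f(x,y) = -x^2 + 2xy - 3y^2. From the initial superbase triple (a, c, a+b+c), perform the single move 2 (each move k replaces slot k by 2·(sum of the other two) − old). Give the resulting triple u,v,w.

start (-1,-3,-2) = (f(1,0),f(0,1),f(1,1))
replace slot 2: 2·((-1)+(-2)) − (-3) = -3 → (-1,-3,-2)

-1,-3,-2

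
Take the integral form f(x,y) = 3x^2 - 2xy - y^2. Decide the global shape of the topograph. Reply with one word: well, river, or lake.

D = b²−4ac = (-2)² − 4·3·(-1) = 16
D = 4² is a perfect square ⇒ form factors over ℤ ⇒ lakes

lake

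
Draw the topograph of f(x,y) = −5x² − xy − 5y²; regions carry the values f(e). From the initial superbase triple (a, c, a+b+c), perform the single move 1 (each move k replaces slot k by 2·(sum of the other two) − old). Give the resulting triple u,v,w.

start (-5,-5,-11) = (f(1,0),f(0,1),f(1,1))
replace slot 1: 2·((-5)+(-11)) − (-5) = -27 → (-27,-5,-11)

-27,-5,-11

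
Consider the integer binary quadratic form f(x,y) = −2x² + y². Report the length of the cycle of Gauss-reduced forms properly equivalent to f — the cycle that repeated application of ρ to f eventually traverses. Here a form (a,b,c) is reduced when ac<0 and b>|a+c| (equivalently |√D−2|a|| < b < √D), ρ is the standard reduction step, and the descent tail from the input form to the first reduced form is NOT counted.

D = 8, ⌊√D⌋ = 2
descent: ρ → (1,2,-1)  [lands on river]
river: ρ → (-1,2,1)
ρ-cycle length = 2 (tail of 1 descent step not counted)

2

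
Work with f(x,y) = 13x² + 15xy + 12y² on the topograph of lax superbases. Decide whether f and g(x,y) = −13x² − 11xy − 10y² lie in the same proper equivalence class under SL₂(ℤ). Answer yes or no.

D₁ = -399, D₂ = -399
f: translate: b→-11 (≡15 mod 26), so (13,15,12)→(13,-11,10)
f: flip: (13,-11,10)→(10,11,13)
f: translate: b→-9 (≡11 mod 20), so (10,11,13)→(10,-9,12)
f: reduced (well bottom): (10,-9,12) with a≤c, −a<b≤a
g is negative-definite; reduce −g:
−g: flip: (13,11,10)→(10,-11,13)
−g: translate: b→9 (≡-11 mod 20), so (10,-11,13)→(10,9,12)
−g: reduced (well bottom): (10,9,12) with a≤c, −a<b≤a
flip sign back: reduced form of g is (-10,-9,-12)
reduced forms (10, -9, 12) vs (-10, -9, -12) ⇒ inequivalent

no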